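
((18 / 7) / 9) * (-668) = -190.86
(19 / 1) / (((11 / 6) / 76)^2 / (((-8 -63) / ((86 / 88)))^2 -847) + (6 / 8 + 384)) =267519436992 / 5417268600937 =0.05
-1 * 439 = -439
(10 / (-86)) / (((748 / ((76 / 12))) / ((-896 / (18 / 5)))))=53200 / 217107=0.25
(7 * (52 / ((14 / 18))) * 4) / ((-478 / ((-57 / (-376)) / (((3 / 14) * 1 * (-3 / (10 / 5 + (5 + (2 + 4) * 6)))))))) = 446082 / 11233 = 39.71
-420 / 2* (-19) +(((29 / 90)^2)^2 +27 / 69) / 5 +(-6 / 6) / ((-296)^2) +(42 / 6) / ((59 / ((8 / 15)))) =9726842054813995267 / 2437717242600000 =3990.14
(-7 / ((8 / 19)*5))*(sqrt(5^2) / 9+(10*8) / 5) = -19817 / 360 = -55.05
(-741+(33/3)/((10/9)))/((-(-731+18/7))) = -51177/50990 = -1.00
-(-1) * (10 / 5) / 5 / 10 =1 / 25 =0.04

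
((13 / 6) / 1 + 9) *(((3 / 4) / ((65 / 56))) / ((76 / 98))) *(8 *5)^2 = 3676960 / 247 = 14886.48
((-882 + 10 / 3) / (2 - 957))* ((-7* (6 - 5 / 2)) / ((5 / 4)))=-258328 / 14325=-18.03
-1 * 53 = -53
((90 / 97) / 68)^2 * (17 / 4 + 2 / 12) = 35775 / 43507216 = 0.00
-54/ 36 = -3/ 2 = -1.50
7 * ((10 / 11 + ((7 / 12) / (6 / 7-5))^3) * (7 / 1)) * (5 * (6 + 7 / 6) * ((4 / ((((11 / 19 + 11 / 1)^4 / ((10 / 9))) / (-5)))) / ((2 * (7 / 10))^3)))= -58860634890278575 / 82099958159020032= -0.72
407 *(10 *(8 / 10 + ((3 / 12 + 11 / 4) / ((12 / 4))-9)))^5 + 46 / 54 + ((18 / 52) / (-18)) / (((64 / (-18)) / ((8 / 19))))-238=-84030624584310109 / 106704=-787511476461.15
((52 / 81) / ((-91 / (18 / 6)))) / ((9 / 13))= -52 / 1701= -0.03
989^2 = 978121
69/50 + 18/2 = 519/50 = 10.38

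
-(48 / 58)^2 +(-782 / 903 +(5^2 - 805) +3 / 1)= -591249461 / 759423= -778.55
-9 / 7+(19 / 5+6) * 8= 2699 / 35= 77.11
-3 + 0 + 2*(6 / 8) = -3 / 2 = -1.50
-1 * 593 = -593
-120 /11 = -10.91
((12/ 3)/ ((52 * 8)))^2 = 1/ 10816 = 0.00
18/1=18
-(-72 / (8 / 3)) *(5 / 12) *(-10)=-225 / 2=-112.50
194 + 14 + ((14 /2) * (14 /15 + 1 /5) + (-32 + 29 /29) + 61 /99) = 91847 /495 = 185.55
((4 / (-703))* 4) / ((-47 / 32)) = 512 / 33041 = 0.02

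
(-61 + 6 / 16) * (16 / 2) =-485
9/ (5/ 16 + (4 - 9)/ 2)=-144/ 35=-4.11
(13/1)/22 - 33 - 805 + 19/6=-27530/33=-834.24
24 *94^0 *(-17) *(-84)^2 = -2878848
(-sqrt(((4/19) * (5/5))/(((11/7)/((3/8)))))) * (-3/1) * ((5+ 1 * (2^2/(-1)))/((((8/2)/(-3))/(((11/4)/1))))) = -9 * sqrt(8778)/608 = -1.39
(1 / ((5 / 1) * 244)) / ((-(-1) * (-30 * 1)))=-1 / 36600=-0.00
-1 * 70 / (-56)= 5 / 4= 1.25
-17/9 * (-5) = 85/9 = 9.44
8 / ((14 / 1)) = 4 / 7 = 0.57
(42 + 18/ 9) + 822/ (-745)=31958/ 745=42.90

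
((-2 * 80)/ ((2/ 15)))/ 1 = -1200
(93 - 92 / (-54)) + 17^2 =10360 / 27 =383.70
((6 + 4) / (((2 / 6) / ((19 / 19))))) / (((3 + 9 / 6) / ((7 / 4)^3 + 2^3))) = 1425 / 16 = 89.06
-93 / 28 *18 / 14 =-837 / 196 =-4.27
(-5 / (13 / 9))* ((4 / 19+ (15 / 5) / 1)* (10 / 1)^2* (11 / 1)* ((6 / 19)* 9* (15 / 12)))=-203816250 / 4693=-43429.84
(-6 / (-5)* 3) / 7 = 18 / 35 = 0.51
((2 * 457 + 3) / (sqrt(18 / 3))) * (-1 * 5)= -4585 * sqrt(6) / 6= -1871.82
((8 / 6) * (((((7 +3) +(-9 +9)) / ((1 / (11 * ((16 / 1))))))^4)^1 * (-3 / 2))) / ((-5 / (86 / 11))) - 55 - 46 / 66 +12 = 990216978430558 / 33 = 30006575103956.30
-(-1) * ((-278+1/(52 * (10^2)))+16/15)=-4320157/15600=-276.93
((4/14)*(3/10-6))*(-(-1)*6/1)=-342/35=-9.77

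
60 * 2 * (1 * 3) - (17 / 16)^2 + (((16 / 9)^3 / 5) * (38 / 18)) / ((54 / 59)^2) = 361.70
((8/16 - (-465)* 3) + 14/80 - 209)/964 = 47467/38560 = 1.23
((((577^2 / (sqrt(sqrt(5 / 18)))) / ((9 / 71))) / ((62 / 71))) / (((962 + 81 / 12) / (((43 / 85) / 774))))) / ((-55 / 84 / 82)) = -3853365524344 *2^(1 / 4) *sqrt(3) *5^(3 / 4) / 75813890625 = -350.06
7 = 7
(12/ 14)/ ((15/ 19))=1.09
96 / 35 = 2.74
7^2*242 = 11858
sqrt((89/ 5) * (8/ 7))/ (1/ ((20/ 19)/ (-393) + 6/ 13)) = 89084 * sqrt(6230)/ 3397485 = 2.07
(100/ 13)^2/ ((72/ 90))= 12500/ 169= 73.96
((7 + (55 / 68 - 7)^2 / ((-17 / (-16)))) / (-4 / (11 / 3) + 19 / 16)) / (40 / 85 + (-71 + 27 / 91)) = -1694749056 / 266898725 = -6.35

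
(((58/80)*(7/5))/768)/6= 203/921600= 0.00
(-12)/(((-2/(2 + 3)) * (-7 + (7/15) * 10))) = -90/7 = -12.86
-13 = -13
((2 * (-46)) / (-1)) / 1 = 92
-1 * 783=-783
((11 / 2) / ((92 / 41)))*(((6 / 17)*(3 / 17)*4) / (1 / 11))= 44649 / 6647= 6.72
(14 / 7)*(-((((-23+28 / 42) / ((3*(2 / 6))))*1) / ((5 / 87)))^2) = -7550498 / 25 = -302019.92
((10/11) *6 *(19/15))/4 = 19/11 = 1.73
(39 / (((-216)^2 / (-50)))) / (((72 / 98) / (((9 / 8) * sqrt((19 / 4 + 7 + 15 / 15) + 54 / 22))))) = -15925 * sqrt(7359) / 5474304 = -0.25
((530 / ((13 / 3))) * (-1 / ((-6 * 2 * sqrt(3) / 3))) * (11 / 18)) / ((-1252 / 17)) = -49555 * sqrt(3) / 585936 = -0.15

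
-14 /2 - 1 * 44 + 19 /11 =-542 /11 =-49.27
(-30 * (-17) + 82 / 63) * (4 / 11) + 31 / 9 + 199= 89714 / 231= 388.37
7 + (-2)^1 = 5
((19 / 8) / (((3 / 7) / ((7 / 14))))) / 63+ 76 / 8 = 4123 / 432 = 9.54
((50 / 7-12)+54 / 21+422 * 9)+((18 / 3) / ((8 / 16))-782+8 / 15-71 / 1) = 310301 / 105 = 2955.25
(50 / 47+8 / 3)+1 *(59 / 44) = 31463 / 6204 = 5.07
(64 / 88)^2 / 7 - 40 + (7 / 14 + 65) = 43325 / 1694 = 25.58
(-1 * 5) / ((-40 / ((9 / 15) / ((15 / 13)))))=13 / 200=0.06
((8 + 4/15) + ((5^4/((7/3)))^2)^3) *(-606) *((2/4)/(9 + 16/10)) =-65829455852510018357951/6235397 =-10557380043726168.25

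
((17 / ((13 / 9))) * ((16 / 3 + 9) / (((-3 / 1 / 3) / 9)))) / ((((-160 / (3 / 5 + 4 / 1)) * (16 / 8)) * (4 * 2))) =453951 / 166400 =2.73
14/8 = 7/4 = 1.75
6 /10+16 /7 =101 /35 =2.89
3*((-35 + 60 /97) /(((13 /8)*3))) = -26680 /1261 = -21.16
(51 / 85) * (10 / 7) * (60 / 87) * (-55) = -6600 / 203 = -32.51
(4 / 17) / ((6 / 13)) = 26 / 51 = 0.51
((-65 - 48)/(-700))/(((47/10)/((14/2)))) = 113/470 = 0.24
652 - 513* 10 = -4478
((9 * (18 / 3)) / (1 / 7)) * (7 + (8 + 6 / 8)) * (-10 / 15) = -3969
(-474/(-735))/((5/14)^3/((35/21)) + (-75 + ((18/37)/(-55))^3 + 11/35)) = -14913114431600/1726457631596983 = -0.01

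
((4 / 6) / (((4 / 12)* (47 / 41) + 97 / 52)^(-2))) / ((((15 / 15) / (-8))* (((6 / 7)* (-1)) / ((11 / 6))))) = 15911328125 / 276134508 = 57.62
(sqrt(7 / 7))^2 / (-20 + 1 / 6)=-6 / 119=-0.05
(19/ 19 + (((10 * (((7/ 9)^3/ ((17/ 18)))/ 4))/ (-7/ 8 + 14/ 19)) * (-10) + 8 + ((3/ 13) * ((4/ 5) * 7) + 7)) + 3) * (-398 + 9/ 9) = -11772951233/ 268515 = -43844.67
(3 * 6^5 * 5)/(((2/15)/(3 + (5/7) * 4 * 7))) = 20120400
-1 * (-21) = 21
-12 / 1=-12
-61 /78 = -0.78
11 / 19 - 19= -350 / 19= -18.42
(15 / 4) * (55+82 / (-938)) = 193155 / 938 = 205.92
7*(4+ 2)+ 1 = 43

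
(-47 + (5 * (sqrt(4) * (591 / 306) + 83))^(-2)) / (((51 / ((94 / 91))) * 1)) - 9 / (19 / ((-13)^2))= -1752234461236057 / 21631300713750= -81.00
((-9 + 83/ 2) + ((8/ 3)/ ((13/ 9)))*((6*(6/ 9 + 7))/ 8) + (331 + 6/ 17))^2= 27395215225/ 195364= 140226.53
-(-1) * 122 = 122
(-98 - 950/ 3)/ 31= -1244/ 93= -13.38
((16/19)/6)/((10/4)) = 16/285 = 0.06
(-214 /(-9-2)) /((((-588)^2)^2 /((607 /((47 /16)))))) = 64949 /1931300571816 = 0.00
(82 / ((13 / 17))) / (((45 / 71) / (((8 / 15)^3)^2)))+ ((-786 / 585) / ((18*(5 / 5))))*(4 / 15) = 1985600212 / 512578125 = 3.87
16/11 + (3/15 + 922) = 50801/55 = 923.65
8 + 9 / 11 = 97 / 11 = 8.82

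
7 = 7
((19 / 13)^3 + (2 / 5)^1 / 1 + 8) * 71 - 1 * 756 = 681739 / 10985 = 62.06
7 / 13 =0.54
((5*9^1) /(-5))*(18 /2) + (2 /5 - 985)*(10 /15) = -3687 /5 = -737.40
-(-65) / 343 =65 / 343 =0.19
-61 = -61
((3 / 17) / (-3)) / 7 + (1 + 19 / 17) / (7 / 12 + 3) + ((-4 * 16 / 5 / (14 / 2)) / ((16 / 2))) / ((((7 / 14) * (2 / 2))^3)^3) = -2979271 / 25585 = -116.45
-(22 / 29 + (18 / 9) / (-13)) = -228 / 377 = -0.60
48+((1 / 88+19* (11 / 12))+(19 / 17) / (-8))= 146507 / 2244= 65.29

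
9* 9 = 81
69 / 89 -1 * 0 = 69 / 89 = 0.78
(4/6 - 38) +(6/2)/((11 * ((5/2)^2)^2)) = -769856/20625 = -37.33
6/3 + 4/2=4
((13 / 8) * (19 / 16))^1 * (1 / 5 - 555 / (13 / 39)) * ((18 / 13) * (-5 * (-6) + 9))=-13878189 / 80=-173477.36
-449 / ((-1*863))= 449 / 863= 0.52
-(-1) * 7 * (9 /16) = 63 /16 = 3.94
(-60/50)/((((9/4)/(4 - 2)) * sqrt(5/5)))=-16/15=-1.07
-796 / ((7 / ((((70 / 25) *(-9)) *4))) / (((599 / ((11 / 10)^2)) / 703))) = 686597760 / 85063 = 8071.64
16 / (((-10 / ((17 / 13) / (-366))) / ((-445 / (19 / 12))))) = -24208 / 15067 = -1.61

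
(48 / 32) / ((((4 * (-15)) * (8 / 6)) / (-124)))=93 / 40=2.32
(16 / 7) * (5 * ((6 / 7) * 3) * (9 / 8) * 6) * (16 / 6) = 25920 / 49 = 528.98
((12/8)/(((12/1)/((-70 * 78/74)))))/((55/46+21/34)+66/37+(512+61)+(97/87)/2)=-0.02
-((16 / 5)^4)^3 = -1152921.50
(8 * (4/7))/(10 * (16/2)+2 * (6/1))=8/161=0.05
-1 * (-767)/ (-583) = -767/ 583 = -1.32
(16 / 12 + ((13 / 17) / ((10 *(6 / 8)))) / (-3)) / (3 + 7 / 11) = 5467 / 15300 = 0.36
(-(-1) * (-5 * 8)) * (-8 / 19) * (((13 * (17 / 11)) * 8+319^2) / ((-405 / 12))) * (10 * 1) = -318901760 / 627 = -508615.25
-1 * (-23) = 23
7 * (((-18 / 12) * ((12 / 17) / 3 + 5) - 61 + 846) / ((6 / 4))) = 184961 / 51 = 3626.69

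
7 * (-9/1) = -63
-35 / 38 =-0.92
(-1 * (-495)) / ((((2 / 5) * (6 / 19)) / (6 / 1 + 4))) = 78375 / 2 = 39187.50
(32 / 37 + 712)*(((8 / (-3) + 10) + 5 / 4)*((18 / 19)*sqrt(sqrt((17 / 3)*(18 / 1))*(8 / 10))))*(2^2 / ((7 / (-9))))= -84738.66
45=45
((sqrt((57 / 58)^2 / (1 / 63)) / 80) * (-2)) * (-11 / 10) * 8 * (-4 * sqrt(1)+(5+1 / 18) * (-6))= -58.92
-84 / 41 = -2.05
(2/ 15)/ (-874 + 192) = -1/ 5115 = -0.00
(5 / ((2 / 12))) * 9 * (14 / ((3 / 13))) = 16380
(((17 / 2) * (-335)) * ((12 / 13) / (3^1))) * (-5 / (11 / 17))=968150 / 143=6770.28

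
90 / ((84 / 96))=720 / 7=102.86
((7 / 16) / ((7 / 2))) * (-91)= -11.38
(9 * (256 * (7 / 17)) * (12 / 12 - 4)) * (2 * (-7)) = 677376 / 17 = 39845.65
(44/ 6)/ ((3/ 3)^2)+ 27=103/ 3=34.33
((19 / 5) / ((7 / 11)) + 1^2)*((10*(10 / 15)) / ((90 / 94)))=45872 / 945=48.54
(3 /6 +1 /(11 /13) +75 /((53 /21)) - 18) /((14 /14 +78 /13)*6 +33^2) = 15623 /1318746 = 0.01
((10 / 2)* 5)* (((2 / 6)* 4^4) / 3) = 6400 / 9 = 711.11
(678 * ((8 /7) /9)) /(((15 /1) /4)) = 7232 /315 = 22.96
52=52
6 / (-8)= -0.75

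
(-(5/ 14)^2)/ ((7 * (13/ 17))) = -425/ 17836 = -0.02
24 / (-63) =-8 / 21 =-0.38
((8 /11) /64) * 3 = 3 /88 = 0.03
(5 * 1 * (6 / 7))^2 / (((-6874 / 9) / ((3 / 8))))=-6075 / 673652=-0.01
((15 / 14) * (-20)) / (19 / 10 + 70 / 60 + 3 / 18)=-4500 / 679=-6.63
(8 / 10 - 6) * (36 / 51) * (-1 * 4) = 1248 / 85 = 14.68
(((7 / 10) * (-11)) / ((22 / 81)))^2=321489 / 400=803.72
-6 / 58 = -3 / 29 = -0.10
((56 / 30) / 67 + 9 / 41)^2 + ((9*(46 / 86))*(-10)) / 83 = -3143744410069 / 6059633877225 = -0.52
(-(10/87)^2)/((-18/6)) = 100/22707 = 0.00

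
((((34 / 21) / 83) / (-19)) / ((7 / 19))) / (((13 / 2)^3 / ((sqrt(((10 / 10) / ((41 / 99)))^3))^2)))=-87973776 / 615822850279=-0.00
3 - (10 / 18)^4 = 19058 / 6561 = 2.90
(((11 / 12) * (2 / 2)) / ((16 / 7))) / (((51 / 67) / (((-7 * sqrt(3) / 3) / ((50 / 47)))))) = -1697311 * sqrt(3) / 1468800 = -2.00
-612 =-612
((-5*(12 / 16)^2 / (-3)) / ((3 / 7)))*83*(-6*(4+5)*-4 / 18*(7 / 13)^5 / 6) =48824335 / 2970344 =16.44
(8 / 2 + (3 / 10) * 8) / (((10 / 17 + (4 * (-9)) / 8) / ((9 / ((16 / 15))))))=-1836 / 133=-13.80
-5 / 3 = -1.67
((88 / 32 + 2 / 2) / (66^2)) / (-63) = -5 / 365904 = -0.00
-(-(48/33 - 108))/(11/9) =-10548/121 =-87.17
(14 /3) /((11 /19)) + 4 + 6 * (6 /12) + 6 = 695 /33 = 21.06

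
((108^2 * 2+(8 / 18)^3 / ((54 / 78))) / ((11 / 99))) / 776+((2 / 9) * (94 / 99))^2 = 20838154588 / 77006457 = 270.60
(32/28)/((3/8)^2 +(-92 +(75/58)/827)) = -12279296/986955599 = -0.01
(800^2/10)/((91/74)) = 4736000/91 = 52043.96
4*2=8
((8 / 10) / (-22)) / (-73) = 2 / 4015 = 0.00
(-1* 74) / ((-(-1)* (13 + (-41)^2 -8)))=-37 / 843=-0.04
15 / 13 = 1.15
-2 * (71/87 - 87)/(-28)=-3749/609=-6.16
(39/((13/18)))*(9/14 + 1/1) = 621/7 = 88.71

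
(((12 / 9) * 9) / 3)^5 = 1024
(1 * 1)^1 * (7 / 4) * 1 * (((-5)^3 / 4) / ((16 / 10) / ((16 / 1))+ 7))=-4375 / 568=-7.70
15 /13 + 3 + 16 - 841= -820.85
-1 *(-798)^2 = -636804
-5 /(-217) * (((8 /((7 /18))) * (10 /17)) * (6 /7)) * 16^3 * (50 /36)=245760000 /180761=1359.59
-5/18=-0.28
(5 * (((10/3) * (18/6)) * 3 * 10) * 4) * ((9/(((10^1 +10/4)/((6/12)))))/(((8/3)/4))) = 3240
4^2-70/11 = 106/11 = 9.64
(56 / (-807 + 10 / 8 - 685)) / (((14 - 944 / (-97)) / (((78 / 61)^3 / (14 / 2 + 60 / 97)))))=-0.00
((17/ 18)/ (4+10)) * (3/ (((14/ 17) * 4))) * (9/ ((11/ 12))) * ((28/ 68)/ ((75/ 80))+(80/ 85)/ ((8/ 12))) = 1.12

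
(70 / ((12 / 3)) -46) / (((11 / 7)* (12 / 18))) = -27.20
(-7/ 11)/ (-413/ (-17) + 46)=-119/ 13145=-0.01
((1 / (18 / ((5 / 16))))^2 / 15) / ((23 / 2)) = 5 / 2861568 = 0.00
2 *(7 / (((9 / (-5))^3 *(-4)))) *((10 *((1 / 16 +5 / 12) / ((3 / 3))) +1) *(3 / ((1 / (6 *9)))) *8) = 121625 / 27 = 4504.63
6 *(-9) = -54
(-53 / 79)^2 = 2809 / 6241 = 0.45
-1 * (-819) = 819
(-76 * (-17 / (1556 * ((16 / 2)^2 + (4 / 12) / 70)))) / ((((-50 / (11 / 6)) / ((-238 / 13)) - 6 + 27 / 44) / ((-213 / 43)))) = 0.02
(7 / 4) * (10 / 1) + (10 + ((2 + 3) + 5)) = 75 / 2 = 37.50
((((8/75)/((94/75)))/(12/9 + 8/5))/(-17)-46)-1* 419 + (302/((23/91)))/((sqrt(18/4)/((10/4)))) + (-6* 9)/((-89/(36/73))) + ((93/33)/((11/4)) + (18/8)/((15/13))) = -5800440015983/12562469260 + 68705* sqrt(2)/69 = 946.44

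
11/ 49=0.22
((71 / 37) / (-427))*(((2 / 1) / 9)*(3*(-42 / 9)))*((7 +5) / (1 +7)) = 142 / 6771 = 0.02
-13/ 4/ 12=-13/ 48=-0.27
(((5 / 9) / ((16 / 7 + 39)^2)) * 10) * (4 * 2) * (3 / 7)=0.01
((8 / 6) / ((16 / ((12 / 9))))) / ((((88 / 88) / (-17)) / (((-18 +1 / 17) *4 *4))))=4880 / 9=542.22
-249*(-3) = 747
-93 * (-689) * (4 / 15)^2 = 4556.59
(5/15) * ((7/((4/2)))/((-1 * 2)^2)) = 7/24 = 0.29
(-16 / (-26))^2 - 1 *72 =-12104 / 169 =-71.62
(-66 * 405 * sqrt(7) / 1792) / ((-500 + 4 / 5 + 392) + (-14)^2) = -22275 * sqrt(7) / 132608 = -0.44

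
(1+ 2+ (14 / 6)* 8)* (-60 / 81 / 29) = -1300 / 2349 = -0.55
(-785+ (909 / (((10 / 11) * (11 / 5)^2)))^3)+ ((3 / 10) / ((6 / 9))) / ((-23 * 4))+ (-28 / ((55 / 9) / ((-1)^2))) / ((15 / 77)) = 107959204869751 / 12245200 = 8816450.93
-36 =-36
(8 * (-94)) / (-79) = 752 / 79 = 9.52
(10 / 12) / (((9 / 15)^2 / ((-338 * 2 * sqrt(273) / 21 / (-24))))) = 21125 * sqrt(273) / 6804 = 51.30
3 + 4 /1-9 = -2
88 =88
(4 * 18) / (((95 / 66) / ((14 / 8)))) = 8316 / 95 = 87.54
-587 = -587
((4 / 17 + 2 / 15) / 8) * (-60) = -47 / 17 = -2.76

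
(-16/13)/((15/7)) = -112/195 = -0.57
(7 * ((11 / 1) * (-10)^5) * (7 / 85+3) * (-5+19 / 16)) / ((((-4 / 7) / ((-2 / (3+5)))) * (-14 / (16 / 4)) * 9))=-384566875 / 306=-1256754.49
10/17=0.59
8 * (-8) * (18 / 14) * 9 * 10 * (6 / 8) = -38880 / 7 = -5554.29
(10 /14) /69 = 5 /483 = 0.01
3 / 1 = 3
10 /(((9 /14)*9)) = 140 /81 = 1.73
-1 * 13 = -13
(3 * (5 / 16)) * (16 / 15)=1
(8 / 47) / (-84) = -2 / 987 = -0.00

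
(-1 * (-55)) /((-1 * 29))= -55 /29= -1.90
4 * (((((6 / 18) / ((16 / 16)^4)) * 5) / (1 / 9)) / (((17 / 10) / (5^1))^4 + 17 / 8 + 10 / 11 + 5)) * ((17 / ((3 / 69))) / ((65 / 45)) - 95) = 3140500000000 / 2397470751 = 1309.92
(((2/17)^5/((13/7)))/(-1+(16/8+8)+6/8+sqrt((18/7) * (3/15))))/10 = 3136/25059056193 - 1792 * sqrt(70)/1628838652545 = 0.00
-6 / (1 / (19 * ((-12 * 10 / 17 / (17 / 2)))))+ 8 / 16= 55009 / 578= 95.17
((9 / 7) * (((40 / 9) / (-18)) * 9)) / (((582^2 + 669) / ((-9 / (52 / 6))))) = 90 / 10294921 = 0.00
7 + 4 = 11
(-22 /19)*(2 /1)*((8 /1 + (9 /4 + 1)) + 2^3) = -847 /19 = -44.58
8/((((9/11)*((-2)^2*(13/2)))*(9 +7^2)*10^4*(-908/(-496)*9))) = 341/8664873750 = 0.00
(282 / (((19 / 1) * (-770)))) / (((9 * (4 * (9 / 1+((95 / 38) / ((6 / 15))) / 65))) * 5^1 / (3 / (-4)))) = 0.00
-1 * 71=-71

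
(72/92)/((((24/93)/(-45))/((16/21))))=-16740/161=-103.98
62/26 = 31/13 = 2.38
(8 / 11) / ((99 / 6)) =16 / 363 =0.04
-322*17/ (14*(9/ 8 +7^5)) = -3128/ 134465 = -0.02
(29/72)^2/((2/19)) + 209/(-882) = 662587/508032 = 1.30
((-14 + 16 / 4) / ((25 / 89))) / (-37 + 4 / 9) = 1602 / 1645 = 0.97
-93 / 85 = -1.09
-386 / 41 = -9.41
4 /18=2 /9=0.22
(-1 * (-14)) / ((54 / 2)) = 14 / 27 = 0.52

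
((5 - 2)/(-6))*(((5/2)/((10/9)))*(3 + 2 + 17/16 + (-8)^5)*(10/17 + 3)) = 287780859/2176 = 132252.23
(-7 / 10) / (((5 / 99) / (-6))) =83.16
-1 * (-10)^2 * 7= -700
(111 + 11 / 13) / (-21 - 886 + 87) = -727 / 5330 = -0.14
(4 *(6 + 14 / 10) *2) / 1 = 296 / 5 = 59.20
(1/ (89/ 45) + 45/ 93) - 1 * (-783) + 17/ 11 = 23840200/ 30349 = 785.53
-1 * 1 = -1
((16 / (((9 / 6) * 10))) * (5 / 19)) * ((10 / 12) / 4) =10 / 171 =0.06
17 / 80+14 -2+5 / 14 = 7039 / 560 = 12.57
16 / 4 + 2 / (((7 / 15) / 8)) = 268 / 7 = 38.29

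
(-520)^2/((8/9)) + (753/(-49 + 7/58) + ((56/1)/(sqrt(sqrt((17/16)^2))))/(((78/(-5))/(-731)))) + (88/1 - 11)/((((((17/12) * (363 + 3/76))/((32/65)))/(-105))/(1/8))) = 24080 * sqrt(17)/39 + 584259931052314/1920747465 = 306729.38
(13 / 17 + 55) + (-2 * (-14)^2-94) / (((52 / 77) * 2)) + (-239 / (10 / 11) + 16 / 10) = -2498901 / 4420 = -565.36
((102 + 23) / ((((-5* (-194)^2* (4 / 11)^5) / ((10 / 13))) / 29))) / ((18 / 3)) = -583809875 / 1503031296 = -0.39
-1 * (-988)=988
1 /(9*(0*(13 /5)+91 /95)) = 95 /819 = 0.12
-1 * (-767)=767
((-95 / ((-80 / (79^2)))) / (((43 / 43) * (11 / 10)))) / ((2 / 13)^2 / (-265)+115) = 26552802575 / 453223848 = 58.59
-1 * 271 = -271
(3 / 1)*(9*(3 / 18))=4.50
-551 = -551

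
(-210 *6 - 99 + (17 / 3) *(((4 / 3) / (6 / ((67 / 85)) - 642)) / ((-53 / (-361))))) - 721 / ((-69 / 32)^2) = -176516861575 / 116577846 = -1514.15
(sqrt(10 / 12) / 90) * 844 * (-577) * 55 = -1339217 * sqrt(30) / 27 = -271673.84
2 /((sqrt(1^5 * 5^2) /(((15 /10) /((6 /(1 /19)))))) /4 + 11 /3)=3 /148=0.02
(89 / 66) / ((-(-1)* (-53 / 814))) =-3293 / 159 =-20.71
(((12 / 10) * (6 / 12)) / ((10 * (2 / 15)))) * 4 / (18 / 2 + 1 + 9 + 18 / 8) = 36 / 425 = 0.08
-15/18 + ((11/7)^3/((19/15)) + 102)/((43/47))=191683963/1681386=114.00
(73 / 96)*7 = 511 / 96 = 5.32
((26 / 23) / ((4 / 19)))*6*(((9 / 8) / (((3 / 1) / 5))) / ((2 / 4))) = 11115 / 92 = 120.82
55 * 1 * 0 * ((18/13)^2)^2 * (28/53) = 0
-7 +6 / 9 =-19 / 3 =-6.33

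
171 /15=57 /5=11.40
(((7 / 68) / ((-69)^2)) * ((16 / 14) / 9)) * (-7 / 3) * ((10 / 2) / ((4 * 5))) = -7 / 4370598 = -0.00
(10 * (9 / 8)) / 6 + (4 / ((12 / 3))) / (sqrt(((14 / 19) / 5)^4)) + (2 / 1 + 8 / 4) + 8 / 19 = 389843 / 7448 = 52.34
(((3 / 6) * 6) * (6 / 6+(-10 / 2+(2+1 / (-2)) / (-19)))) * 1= -465 / 38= -12.24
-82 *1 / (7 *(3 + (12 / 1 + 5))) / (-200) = 41 / 14000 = 0.00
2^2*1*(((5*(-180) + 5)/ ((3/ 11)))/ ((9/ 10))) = -393800/ 27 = -14585.19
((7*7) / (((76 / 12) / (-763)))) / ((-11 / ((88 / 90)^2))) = 6580112 / 12825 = 513.07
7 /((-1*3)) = -7 /3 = -2.33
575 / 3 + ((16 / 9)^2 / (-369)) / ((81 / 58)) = 464011877 / 2421009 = 191.66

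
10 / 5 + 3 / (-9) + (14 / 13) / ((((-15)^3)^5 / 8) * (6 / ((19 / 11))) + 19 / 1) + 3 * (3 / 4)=8829254511749266683073 / 2254277747680663837236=3.92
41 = 41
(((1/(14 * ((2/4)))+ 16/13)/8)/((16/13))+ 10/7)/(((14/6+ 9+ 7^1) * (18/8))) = 281/7392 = 0.04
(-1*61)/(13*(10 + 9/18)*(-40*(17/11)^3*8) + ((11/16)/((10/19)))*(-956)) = 53240/141811121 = 0.00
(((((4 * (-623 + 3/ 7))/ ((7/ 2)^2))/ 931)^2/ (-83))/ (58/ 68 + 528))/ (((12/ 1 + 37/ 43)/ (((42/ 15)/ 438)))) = -7108235204608/ 13164996437665229745735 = -0.00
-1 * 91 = -91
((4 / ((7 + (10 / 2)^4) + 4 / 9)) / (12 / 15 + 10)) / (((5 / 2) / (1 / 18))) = 1 / 76842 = 0.00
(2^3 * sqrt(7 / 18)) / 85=4 * sqrt(14) / 255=0.06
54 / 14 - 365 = -2528 / 7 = -361.14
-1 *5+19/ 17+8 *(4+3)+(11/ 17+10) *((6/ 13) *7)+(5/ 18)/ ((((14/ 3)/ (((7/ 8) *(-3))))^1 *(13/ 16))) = 2935/ 34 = 86.32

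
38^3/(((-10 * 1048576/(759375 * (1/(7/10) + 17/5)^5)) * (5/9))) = -2067964642160340417/110146355200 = -18774698.79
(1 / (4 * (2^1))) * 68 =17 / 2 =8.50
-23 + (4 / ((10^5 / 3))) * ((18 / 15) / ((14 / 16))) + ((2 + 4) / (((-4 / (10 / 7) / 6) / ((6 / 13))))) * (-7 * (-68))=-4048952891 / 1421875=-2847.62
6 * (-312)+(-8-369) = -2249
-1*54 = -54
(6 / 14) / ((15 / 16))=16 / 35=0.46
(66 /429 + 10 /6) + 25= 1046 /39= 26.82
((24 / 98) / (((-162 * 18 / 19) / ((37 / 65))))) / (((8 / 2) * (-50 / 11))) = 7733 / 154791000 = 0.00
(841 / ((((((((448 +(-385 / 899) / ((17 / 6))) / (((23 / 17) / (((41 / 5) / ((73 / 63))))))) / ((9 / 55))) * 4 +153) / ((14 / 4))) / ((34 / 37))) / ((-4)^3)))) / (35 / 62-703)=599411414019712 / 139647565651100895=0.00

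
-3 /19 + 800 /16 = 947 /19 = 49.84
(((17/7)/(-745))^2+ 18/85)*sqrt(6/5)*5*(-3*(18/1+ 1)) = -5580945411*sqrt(30)/462335825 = -66.12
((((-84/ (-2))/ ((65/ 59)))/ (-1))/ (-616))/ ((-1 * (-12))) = 59/ 11440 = 0.01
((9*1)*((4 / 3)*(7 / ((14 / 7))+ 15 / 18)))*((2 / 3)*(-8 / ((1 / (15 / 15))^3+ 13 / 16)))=-13312 / 87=-153.01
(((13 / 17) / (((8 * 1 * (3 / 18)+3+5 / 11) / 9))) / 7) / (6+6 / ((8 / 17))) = 2574 / 235025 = 0.01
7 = 7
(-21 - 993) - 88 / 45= -1015.96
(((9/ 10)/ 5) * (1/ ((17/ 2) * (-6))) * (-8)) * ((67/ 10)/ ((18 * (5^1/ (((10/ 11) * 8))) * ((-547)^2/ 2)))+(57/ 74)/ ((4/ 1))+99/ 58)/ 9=2414912959799/ 405246949148250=0.01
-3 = -3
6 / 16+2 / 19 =73 / 152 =0.48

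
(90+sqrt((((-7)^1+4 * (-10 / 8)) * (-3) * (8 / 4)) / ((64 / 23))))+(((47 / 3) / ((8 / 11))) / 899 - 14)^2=3 * sqrt(46) / 4+132827733049 / 465523776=290.42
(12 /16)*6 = 9 /2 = 4.50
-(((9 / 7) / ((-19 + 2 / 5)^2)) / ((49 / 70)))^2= -62500 / 2217373921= -0.00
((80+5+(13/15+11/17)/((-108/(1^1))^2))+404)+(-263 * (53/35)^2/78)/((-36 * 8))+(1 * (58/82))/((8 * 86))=32669550674149937/66805071278400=489.03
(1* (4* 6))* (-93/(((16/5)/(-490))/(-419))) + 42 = -143203683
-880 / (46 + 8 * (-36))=40 / 11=3.64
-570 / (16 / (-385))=109725 / 8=13715.62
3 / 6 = 0.50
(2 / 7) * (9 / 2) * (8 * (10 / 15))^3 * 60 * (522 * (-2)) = -12217782.86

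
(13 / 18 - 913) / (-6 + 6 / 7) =114947 / 648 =177.39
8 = 8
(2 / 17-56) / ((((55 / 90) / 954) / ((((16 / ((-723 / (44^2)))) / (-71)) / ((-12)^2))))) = -106339200 / 290887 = -365.57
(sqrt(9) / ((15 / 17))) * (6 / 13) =102 / 65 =1.57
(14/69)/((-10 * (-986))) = 7/340170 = 0.00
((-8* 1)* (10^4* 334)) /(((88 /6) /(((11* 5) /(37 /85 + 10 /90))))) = -38326500000 /209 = -183380382.78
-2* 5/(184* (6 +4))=-1/184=-0.01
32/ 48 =2/ 3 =0.67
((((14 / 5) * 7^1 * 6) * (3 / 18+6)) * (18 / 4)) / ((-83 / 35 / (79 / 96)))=-3007767 / 2656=-1132.44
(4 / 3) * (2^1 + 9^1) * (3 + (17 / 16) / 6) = 3355 / 72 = 46.60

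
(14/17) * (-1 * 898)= -12572/17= -739.53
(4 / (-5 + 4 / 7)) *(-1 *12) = 336 / 31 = 10.84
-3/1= -3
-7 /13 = -0.54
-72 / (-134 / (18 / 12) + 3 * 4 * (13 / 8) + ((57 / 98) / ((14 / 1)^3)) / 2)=116169984 / 112673957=1.03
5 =5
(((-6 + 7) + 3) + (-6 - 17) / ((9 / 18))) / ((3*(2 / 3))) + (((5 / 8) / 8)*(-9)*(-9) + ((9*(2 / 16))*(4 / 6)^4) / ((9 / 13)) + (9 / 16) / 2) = -72937 / 5184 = -14.07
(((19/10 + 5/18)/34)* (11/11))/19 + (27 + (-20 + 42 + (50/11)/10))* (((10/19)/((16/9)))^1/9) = 1.63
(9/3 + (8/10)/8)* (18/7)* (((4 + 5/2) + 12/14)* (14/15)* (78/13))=57474/175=328.42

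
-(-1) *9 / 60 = 3 / 20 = 0.15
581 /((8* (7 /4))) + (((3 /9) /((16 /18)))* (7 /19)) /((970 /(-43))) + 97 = 20419537 /147440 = 138.49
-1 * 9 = -9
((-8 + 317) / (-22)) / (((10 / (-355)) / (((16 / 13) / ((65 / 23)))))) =2018388 / 9295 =217.15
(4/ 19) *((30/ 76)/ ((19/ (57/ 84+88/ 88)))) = 705/ 96026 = 0.01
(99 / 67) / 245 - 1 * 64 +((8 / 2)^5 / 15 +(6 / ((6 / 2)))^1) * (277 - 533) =-177796715 / 9849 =-18052.26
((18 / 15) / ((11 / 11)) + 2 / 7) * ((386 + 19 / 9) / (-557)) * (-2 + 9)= -181636 / 25065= -7.25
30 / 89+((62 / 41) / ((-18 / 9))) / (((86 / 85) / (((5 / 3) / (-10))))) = 869195 / 1882884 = 0.46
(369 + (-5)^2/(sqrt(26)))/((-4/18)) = -3321/2 - 225 * sqrt(26)/52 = -1682.56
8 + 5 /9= 77 /9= 8.56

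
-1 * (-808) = 808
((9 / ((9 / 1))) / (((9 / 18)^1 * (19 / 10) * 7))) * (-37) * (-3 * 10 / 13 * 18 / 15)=26640 / 1729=15.41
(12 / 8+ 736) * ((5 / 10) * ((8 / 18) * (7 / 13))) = 10325 / 117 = 88.25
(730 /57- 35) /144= -1265 /8208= -0.15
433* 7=3031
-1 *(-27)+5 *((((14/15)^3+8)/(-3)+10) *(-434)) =-30978929/2025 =-15298.24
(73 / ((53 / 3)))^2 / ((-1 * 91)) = -47961 / 255619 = -0.19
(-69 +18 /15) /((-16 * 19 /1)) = 339 /1520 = 0.22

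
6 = 6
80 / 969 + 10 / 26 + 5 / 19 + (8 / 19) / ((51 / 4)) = 9616 / 12597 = 0.76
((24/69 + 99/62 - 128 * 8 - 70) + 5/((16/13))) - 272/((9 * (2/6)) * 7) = -263751259/239568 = -1100.95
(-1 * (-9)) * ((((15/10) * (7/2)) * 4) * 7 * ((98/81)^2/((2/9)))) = 235298/27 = 8714.74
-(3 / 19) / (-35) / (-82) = -3 / 54530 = -0.00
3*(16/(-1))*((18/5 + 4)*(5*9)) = -16416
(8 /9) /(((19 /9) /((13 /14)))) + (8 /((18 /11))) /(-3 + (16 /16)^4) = -2458 /1197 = -2.05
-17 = -17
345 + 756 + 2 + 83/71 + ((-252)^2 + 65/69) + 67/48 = 5064429971/78384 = 64610.51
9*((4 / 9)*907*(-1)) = -3628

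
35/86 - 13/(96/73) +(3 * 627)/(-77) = -979777/28896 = -33.91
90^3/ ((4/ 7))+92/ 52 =16584773/ 13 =1275751.77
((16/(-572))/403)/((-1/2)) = 8/57629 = 0.00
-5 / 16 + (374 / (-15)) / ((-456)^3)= -222231413 / 711141120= -0.31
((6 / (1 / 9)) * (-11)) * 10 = -5940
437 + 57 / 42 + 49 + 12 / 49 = 47785 / 98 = 487.60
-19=-19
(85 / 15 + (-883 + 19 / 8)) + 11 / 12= -20977 / 24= -874.04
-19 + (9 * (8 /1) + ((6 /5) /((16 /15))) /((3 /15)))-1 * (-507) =4525 /8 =565.62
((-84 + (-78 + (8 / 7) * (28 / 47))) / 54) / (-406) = 3791 / 515214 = 0.01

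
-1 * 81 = -81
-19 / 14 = -1.36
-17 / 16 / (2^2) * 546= -4641 / 32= -145.03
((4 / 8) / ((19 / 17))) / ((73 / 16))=136 / 1387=0.10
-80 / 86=-40 / 43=-0.93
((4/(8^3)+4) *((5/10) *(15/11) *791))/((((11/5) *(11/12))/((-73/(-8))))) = 6664985775/681472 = 9780.28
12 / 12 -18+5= -12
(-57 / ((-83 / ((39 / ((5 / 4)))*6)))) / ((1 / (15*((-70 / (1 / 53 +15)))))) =-148451940 / 16517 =-8987.83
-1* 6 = -6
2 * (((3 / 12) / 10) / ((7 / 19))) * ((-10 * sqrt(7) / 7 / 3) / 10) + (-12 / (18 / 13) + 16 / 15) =-38 / 5 - 19 * sqrt(7) / 2940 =-7.62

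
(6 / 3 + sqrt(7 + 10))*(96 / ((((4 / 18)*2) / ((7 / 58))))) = 1512 / 29 + 756*sqrt(17) / 29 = 159.62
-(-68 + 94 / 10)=293 / 5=58.60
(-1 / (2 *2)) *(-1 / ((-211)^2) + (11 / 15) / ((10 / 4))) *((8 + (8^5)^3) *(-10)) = 3445911662697274108 / 133563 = 25799897147393.17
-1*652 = -652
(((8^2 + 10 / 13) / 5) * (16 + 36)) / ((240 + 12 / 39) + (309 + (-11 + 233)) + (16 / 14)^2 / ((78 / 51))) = 2145416 / 2459335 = 0.87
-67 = -67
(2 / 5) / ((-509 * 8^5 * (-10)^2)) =-1 / 4169728000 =-0.00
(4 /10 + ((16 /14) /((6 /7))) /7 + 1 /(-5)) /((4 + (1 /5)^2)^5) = 80078125 /220712110521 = 0.00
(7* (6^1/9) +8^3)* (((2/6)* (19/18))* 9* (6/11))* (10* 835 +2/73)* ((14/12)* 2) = 13962127200/803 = 17387456.04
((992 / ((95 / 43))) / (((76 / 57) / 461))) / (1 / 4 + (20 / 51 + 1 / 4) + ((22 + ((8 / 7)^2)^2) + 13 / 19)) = 3611891105424 / 588210695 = 6140.47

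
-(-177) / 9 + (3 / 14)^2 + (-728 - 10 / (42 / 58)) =-141531 / 196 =-722.10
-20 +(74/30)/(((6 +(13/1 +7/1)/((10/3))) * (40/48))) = -2963/150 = -19.75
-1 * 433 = -433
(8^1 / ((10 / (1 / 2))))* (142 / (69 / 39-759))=-923 / 12305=-0.08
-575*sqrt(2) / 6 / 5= -115*sqrt(2) / 6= -27.11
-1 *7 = -7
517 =517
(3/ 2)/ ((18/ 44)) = 11/ 3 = 3.67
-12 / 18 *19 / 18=-19 / 27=-0.70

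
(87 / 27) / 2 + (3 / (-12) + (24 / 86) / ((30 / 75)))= 3187 / 1548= 2.06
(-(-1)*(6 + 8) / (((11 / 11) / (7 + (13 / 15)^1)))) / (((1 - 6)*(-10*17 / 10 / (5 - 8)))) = -3.89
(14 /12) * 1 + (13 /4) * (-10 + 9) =-25 /12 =-2.08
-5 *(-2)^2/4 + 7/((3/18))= 37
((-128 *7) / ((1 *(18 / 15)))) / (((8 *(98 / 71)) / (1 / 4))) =-355 / 21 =-16.90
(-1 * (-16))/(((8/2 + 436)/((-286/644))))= -13/805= -0.02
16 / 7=2.29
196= 196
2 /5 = 0.40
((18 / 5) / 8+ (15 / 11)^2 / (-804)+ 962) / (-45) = -39012817 / 1824075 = -21.39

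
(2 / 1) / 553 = 2 / 553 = 0.00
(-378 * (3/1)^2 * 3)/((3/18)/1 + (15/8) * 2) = -122472/47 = -2605.79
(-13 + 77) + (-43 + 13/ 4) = 97/ 4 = 24.25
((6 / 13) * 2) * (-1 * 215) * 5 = -12900 / 13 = -992.31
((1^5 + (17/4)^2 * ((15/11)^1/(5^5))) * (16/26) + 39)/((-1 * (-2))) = 7082117/357500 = 19.81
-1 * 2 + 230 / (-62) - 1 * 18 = -735 / 31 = -23.71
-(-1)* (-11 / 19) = -11 / 19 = -0.58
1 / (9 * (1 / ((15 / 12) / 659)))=5 / 23724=0.00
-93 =-93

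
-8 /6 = -4 /3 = -1.33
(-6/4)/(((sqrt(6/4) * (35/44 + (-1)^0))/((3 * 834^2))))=-45906696 * sqrt(6)/79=-1423392.16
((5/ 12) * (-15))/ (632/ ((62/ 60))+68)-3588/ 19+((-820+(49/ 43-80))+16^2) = -57263541447/ 68850224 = -831.71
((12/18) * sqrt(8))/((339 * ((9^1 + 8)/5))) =20 * sqrt(2)/17289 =0.00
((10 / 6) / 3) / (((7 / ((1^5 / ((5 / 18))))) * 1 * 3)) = 2 / 21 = 0.10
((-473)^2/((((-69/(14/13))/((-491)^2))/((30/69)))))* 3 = -7551153546860/6877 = -1098030179.85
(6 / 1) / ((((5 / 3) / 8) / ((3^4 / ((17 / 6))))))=69984 / 85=823.34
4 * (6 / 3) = 8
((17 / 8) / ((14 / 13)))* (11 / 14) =2431 / 1568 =1.55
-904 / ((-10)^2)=-226 / 25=-9.04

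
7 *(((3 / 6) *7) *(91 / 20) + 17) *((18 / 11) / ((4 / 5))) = 82971 / 176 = 471.43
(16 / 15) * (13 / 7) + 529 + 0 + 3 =56068 / 105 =533.98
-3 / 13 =-0.23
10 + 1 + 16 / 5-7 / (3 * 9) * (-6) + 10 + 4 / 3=1219 / 45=27.09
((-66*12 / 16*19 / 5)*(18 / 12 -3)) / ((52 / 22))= 62073 / 520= 119.37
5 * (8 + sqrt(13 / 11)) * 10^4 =50000 * sqrt(143) / 11 + 400000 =454355.73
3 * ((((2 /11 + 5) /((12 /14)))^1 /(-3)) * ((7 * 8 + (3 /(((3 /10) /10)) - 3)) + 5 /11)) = -112252 /121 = -927.70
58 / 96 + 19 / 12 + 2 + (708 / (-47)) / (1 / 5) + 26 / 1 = -33939 / 752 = -45.13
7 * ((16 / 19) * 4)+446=8922 / 19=469.58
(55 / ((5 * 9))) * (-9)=-11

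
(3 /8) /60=0.01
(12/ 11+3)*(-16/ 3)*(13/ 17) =-3120/ 187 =-16.68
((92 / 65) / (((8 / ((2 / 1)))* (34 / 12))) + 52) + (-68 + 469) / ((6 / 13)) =6105953 / 6630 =920.96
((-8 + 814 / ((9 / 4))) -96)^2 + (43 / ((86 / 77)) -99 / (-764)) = 4114544153 / 61884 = 66488.01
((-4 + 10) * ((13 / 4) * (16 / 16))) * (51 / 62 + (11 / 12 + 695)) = 3369431 / 248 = 13586.42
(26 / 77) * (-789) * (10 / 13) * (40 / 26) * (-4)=1261.14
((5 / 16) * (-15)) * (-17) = 1275 / 16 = 79.69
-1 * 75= -75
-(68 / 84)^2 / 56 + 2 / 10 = 0.19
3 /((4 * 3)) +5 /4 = 3 /2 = 1.50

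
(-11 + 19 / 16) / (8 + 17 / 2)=-157 / 264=-0.59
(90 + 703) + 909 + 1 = 1703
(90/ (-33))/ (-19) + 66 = 13824/ 209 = 66.14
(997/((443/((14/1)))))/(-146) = -6979/32339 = -0.22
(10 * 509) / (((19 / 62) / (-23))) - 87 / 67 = -486310433 / 1273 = -382019.19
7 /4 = 1.75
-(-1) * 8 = 8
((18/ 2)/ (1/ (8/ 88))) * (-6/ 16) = -27/ 88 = -0.31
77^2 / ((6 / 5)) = 29645 / 6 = 4940.83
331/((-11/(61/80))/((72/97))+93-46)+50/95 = 3603991/287527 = 12.53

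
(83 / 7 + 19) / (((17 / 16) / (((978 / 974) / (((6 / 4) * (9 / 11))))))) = 1377024 / 57953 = 23.76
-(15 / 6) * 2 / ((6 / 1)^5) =-5 / 7776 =-0.00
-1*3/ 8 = -3/ 8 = -0.38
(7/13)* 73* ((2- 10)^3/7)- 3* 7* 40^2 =-474176/13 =-36475.08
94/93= 1.01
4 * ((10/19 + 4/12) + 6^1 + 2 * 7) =4756/57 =83.44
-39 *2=-78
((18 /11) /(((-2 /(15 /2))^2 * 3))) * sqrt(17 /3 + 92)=225 * sqrt(879) /88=75.80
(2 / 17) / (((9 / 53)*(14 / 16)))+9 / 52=53735 / 55692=0.96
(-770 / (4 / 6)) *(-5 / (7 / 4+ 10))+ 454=44438 / 47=945.49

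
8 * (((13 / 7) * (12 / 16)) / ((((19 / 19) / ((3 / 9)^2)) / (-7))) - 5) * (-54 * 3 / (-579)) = -2628 / 193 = -13.62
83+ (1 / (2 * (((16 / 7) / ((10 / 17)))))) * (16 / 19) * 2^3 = 27089 / 323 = 83.87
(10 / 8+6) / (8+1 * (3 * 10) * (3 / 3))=29 / 152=0.19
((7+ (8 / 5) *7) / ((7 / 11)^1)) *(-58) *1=-8294 / 5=-1658.80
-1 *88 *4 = -352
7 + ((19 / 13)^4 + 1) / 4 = 479295 / 57122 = 8.39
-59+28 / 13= -56.85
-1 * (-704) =704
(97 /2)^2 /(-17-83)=-9409 /400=-23.52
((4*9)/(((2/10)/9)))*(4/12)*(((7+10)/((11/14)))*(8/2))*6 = 280407.27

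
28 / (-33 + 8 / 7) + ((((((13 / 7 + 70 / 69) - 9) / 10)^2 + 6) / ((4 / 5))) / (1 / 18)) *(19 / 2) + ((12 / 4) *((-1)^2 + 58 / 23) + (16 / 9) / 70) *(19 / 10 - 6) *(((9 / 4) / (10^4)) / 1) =15744480896147233 / 11560766000000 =1361.89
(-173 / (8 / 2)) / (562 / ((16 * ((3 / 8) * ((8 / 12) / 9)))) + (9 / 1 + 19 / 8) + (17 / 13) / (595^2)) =-93670850 / 2763290083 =-0.03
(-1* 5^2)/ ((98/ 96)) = -1200/ 49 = -24.49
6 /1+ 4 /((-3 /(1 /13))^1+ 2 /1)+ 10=588 /37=15.89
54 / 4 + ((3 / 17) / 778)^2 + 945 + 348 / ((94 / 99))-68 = 10334604186965 / 8221572572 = 1257.01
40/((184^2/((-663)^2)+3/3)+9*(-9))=-2197845/4391458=-0.50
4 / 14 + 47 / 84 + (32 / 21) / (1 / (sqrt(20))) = 71 / 84 + 64 * sqrt(5) / 21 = 7.66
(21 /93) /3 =7 /93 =0.08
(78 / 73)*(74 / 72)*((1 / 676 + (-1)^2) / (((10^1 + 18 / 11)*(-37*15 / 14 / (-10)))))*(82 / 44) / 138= 194299 / 603472896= 0.00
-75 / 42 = -25 / 14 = -1.79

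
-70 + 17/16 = -1103/16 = -68.94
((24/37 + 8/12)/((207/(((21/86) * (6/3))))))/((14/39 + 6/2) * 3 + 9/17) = 112931/385982964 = 0.00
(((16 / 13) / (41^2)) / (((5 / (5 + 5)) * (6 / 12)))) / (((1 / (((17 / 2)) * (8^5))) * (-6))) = -8912896 / 65559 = -135.95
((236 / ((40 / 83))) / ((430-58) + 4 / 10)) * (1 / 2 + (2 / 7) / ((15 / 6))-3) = -817799 / 260680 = -3.14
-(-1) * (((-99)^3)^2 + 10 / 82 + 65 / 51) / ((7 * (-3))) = -1968634992400411 / 43911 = -44832388066.78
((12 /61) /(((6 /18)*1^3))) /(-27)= -4 /183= -0.02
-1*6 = -6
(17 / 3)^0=1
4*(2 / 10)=4 / 5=0.80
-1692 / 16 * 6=-1269 / 2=-634.50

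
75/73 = 1.03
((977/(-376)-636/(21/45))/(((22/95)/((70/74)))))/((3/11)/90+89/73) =-1869266314875/409611016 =-4563.52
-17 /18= -0.94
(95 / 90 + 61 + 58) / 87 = 2161 / 1566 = 1.38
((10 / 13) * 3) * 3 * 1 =90 / 13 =6.92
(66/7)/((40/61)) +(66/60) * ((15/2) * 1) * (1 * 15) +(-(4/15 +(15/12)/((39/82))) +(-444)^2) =269275234/1365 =197271.23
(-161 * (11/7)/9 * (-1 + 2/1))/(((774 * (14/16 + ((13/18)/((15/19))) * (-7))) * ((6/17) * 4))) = 21505/4621554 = 0.00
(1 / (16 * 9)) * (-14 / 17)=-7 / 1224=-0.01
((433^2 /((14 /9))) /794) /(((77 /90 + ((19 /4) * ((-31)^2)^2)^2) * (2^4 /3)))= 227799135 /154014568864300911676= 0.00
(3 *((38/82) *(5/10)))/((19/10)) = 15/41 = 0.37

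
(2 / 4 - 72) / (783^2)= -0.00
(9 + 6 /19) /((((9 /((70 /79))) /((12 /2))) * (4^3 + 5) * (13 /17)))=0.10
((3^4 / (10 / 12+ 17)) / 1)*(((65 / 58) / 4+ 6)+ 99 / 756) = 2530035 / 86884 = 29.12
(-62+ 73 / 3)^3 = -1442897 / 27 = -53440.63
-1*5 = -5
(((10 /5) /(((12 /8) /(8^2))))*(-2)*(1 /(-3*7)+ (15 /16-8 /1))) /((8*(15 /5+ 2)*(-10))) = -3.03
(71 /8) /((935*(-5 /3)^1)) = -213 /37400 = -0.01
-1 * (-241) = 241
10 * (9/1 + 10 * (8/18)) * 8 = 9680/9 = 1075.56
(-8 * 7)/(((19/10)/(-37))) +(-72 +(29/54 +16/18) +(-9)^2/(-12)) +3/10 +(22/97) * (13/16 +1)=2018133637/1990440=1013.91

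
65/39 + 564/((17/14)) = 23773/51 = 466.14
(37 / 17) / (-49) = -37 / 833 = -0.04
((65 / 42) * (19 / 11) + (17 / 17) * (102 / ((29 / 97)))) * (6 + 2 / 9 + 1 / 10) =2621293667 / 1205820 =2173.87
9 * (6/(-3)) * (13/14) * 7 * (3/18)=-39/2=-19.50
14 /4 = 7 /2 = 3.50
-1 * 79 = -79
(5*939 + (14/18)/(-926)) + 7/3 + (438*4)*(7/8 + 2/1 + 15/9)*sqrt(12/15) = 39147569/8334 + 15914*sqrt(5)/5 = 11814.29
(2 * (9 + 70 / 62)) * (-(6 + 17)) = -14444 / 31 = -465.94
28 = 28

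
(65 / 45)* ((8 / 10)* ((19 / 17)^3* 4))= 1426672 / 221085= 6.45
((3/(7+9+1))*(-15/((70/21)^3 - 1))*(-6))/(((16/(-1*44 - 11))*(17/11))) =-2205225/2249576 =-0.98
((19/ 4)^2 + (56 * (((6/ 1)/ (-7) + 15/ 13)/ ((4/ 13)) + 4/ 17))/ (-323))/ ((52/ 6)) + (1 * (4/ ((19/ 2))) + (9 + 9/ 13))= 28993441/ 2284256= 12.69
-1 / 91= -0.01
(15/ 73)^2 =225/ 5329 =0.04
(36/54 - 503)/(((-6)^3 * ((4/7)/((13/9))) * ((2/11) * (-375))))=-1508507/17496000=-0.09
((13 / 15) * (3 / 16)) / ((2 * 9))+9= 12973 / 1440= 9.01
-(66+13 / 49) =-3247 / 49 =-66.27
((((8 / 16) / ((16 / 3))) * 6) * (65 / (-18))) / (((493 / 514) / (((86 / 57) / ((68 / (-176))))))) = 7901465 / 955434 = 8.27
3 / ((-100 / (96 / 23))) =-72 / 575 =-0.13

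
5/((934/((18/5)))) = 9/467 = 0.02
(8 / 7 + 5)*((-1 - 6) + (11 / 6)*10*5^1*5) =58222 / 21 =2772.48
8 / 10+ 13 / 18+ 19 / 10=154 / 45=3.42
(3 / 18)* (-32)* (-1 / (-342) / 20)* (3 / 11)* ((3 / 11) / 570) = -1 / 9828225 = -0.00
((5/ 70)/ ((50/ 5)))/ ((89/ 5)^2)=5/ 221788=0.00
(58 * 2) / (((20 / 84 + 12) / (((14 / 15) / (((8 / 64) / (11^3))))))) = 121046464 / 1285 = 94199.58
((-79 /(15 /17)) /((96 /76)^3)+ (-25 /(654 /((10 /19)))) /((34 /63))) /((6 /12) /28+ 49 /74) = -84067842339481 /1285804704960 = -65.38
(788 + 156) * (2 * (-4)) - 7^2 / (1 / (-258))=5090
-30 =-30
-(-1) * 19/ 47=19/ 47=0.40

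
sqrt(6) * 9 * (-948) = -8532 * sqrt(6) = -20899.05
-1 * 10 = -10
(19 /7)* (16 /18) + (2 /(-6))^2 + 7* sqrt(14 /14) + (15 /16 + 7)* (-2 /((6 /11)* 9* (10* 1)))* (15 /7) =17803 /2016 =8.83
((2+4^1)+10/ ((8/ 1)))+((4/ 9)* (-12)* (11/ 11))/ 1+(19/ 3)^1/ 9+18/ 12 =445/ 108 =4.12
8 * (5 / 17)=2.35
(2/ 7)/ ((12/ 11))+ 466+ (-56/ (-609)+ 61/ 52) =14805643/ 31668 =467.53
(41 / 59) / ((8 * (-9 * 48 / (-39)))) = 533 / 67968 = 0.01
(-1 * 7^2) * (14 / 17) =-686 / 17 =-40.35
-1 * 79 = -79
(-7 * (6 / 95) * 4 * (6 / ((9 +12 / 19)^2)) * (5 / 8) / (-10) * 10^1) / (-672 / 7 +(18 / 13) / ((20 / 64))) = -8645 / 11073696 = -0.00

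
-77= -77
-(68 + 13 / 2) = -149 / 2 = -74.50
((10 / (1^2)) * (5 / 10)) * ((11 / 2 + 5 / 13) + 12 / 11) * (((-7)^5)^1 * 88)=-670599300 / 13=-51584561.54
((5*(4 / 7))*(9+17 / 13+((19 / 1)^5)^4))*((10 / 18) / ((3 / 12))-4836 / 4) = -35382940815941909834629725515780 / 273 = -129607841816637032361281000000.00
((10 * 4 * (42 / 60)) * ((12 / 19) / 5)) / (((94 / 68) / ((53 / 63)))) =28832 / 13395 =2.15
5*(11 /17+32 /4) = 43.24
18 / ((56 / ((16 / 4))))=9 / 7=1.29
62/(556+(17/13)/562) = 0.11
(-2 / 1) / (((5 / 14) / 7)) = -196 / 5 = -39.20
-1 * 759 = -759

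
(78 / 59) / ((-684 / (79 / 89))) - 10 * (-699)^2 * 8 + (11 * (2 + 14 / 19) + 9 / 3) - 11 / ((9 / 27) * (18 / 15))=-11699334283379 / 299307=-39088074.40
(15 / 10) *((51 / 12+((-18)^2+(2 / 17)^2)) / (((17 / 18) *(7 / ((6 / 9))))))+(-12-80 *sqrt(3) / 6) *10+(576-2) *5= 192565757 / 68782-400 *sqrt(3) / 3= 2568.71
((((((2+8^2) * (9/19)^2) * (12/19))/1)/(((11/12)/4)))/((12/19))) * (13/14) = 151632/2527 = 60.00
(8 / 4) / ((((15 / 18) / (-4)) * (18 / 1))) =-0.53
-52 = -52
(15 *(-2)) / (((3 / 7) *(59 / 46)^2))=-148120 / 3481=-42.55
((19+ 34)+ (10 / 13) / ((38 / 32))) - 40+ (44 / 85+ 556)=11970623 / 20995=570.17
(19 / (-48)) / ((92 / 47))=-893 / 4416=-0.20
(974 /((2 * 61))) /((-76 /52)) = -5.46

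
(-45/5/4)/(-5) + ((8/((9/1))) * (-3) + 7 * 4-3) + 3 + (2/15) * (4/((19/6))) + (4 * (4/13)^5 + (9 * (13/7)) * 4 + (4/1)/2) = 94.82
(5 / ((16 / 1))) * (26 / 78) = 5 / 48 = 0.10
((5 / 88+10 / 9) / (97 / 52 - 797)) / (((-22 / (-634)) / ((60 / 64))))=-0.04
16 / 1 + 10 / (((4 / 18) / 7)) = 331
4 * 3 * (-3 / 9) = -4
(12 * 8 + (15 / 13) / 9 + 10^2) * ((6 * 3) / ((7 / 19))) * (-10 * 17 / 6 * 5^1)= -123531350 / 91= -1357487.36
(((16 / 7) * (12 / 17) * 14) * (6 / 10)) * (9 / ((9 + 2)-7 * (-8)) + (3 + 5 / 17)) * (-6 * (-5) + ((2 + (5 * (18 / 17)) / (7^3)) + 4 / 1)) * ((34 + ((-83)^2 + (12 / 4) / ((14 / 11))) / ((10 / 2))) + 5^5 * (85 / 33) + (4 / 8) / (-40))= 12513918198864816 / 790339571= 15833596.92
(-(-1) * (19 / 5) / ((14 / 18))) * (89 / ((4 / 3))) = 45657 / 140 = 326.12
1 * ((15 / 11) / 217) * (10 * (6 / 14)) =450 / 16709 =0.03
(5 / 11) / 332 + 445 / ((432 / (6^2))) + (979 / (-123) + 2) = 3495346 / 112299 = 31.13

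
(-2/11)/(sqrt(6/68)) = -2 * sqrt(102)/33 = -0.61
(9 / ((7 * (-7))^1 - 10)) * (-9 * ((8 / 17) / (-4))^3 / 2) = -324 / 289867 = -0.00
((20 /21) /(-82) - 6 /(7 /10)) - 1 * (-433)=365423 /861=424.42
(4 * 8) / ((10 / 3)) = 48 / 5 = 9.60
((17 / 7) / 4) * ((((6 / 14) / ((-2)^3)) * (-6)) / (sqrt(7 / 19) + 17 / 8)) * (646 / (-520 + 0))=-5320779 / 42831880 + 16473 * sqrt(133) / 5353985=-0.09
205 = 205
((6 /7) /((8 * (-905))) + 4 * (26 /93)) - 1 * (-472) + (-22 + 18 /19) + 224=676.07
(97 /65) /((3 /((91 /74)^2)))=61789 /82140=0.75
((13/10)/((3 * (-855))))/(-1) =13/25650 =0.00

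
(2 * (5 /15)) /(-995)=-2 /2985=-0.00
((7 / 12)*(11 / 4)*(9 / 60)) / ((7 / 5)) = 0.17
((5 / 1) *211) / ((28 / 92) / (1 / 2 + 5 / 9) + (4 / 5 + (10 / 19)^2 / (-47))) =2058521275 / 2112054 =974.65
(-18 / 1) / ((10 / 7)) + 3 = -48 / 5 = -9.60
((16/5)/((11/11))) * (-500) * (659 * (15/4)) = -3954000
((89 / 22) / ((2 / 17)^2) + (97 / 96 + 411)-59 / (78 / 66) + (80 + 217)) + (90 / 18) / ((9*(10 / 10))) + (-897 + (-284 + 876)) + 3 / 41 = 1092488233 / 1688544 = 647.00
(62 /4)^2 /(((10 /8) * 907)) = 961 /4535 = 0.21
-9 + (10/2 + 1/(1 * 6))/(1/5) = 101/6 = 16.83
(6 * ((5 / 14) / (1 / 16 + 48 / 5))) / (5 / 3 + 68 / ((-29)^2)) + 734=17514138266 / 23857099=734.13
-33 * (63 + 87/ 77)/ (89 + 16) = -4938/ 245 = -20.16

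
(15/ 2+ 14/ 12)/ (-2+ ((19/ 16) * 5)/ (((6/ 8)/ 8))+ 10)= 13/ 107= 0.12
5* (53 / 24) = 11.04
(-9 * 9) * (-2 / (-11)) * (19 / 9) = -342 / 11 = -31.09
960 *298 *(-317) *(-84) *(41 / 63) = 4957575680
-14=-14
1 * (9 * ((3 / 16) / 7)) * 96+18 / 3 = 204 / 7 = 29.14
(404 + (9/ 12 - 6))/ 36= 1595/ 144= 11.08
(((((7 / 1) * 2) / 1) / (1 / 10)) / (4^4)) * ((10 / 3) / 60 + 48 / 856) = 7525 / 123264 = 0.06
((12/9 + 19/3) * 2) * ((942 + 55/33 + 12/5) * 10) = 1305572/9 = 145063.56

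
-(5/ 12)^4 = -625/ 20736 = -0.03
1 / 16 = 0.06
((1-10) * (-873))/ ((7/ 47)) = 369279/ 7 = 52754.14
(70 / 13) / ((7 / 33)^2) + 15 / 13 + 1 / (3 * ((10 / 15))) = 22081 / 182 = 121.32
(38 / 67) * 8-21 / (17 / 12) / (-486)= 140474 / 30753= 4.57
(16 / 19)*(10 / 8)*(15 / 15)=20 / 19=1.05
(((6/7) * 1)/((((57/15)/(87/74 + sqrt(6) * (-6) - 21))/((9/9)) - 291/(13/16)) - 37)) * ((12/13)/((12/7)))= -747677724930/640825792700329 - 243462960 * sqrt(6)/640825792700329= -0.00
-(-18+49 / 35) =83 / 5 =16.60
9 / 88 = 0.10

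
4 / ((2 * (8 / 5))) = 5 / 4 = 1.25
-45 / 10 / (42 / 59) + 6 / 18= -503 / 84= -5.99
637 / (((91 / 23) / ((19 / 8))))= 3059 / 8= 382.38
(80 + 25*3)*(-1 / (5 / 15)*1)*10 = -4650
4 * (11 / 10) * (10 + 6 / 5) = 1232 / 25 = 49.28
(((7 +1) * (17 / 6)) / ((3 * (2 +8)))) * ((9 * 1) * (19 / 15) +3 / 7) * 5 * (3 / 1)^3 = 42228 / 35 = 1206.51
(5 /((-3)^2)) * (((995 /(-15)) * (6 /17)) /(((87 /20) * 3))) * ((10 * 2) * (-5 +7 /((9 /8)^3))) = 48556000 /29111157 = 1.67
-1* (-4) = 4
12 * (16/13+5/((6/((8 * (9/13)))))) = 912/13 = 70.15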